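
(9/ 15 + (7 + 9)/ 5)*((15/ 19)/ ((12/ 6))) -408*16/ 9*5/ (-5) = 4361/ 6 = 726.83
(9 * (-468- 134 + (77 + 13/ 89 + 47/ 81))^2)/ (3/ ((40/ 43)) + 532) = 571381484044840/ 123624322281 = 4621.92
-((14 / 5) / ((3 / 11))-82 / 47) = -6008 / 705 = -8.52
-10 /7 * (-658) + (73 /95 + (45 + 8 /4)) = 93838 /95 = 987.77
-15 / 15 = -1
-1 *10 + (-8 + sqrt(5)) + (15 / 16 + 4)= -209 / 16 + sqrt(5)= -10.83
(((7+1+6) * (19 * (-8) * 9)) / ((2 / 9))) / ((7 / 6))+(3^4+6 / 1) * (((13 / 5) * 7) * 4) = -337692 / 5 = -67538.40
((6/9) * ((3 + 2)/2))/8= 5/24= 0.21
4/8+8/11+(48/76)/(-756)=32297/26334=1.23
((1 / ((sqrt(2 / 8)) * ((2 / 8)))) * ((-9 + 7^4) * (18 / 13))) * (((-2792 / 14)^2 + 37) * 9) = 465154793856 / 49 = 9492954976.65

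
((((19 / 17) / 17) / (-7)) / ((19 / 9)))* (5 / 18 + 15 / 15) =-23 / 4046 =-0.01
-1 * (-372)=372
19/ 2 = 9.50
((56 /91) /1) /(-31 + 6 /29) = -232 /11609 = -0.02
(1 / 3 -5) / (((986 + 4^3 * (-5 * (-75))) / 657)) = -1533 / 12493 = -0.12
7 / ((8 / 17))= 119 / 8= 14.88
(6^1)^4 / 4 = 324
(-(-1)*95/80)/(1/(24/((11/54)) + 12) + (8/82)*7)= 278103/161740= 1.72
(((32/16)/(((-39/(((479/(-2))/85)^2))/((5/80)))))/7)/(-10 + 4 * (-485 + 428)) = 0.00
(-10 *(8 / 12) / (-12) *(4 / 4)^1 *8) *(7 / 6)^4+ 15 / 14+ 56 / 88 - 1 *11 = -59407 / 56133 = -1.06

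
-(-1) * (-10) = -10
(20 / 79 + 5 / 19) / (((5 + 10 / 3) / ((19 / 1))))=93 / 79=1.18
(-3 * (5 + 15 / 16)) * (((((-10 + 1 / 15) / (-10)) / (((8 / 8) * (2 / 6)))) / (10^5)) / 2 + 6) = -3420008493 / 32000000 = -106.88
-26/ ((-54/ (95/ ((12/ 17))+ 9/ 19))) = 400309/ 6156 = 65.03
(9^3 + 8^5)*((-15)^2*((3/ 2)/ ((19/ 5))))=5950125/ 2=2975062.50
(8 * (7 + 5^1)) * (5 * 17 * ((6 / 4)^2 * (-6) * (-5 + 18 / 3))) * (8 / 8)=-110160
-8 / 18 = -4 / 9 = -0.44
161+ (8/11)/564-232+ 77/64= -6928189/99264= -69.80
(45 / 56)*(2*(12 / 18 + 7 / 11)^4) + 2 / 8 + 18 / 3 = 10038395 / 922383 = 10.88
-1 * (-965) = 965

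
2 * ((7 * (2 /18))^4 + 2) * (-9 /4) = -15523 /1458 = -10.65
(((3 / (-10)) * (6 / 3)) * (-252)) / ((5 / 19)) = 14364 / 25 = 574.56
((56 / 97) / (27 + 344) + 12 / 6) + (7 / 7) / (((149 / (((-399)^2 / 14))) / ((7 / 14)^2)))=129187443 / 6128072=21.08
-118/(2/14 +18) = -826/127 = -6.50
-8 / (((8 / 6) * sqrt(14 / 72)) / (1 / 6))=-6 * sqrt(7) / 7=-2.27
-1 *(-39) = 39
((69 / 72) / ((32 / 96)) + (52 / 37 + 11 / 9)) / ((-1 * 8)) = -14659 / 21312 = -0.69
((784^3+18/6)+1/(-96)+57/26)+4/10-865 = 3006990134191/6240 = 481889444.58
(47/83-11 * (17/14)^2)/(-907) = 254645/14755076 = 0.02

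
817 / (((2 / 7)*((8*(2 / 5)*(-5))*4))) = -44.68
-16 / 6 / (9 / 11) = -3.26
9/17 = 0.53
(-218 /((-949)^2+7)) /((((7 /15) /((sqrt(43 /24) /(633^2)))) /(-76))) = 10355 * sqrt(258) /1263023016192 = 0.00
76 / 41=1.85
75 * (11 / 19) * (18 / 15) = 990 / 19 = 52.11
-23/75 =-0.31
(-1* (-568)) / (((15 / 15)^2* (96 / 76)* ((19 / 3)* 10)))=7.10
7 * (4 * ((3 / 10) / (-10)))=-21 / 25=-0.84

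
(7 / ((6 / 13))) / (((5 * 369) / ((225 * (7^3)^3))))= 18360891185 / 246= 74637769.04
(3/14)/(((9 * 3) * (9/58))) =29/567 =0.05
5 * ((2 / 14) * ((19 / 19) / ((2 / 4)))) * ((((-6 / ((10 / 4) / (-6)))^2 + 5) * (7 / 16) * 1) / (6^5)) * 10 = 5309 / 31104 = 0.17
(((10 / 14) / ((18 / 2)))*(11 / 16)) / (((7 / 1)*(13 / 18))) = 55 / 5096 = 0.01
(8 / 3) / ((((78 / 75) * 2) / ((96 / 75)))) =64 / 39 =1.64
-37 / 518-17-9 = -365 / 14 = -26.07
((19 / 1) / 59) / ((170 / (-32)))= -0.06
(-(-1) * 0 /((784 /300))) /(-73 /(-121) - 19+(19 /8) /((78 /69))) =0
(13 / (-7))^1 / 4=-13 / 28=-0.46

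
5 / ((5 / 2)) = 2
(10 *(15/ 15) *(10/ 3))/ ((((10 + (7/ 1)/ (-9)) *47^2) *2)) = 0.00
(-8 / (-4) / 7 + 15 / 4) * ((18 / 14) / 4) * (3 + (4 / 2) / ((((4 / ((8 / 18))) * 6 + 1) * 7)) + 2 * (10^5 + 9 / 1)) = 78317224479 / 301840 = 259466.02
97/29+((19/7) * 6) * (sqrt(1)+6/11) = 63671/2233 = 28.51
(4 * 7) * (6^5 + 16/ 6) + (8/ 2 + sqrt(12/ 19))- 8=2 * sqrt(57)/ 19 + 653396/ 3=217799.46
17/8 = 2.12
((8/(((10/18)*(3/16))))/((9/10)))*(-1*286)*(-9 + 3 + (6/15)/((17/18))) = 11568128/85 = 136095.62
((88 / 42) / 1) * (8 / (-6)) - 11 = -869 / 63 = -13.79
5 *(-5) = -25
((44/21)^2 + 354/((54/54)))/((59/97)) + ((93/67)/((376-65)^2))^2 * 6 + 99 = 688.22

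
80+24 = 104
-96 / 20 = -24 / 5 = -4.80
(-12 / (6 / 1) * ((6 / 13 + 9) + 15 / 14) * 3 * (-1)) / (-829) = -0.08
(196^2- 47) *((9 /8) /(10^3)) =345321 /8000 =43.17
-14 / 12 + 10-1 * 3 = 35 / 6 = 5.83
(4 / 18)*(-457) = -914 / 9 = -101.56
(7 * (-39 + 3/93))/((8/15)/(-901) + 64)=-14285355/3351689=-4.26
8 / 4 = 2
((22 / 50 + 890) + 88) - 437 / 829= 20267244 / 20725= 977.91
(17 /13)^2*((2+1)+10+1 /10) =37859 /1690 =22.40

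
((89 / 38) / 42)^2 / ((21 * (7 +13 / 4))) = 7921 / 548288244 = 0.00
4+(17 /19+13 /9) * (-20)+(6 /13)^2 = -42.57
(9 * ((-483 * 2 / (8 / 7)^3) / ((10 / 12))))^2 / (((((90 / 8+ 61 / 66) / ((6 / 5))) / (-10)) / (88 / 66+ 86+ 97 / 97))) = -34994503760843781 / 8227840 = -4253182337.14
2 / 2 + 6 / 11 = 17 / 11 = 1.55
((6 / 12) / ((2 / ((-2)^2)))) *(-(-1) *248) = 248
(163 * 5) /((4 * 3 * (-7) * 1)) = -815 /84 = -9.70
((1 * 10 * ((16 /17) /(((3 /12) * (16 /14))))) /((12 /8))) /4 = 280 /51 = 5.49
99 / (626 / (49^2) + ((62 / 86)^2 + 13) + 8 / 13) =1904523621 / 276941776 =6.88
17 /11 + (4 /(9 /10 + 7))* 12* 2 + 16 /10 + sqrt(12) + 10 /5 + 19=39.76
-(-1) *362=362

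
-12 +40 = 28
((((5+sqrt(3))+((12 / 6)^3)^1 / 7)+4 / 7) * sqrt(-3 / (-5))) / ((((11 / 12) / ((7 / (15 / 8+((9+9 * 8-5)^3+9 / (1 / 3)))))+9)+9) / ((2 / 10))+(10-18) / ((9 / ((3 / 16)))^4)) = 13934592 * sqrt(5) / 6677773919965+31186944 * sqrt(15) / 6677773919965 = 0.00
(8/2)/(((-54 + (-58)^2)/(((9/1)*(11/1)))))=198/1655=0.12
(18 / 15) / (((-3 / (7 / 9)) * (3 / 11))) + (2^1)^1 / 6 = -109 / 135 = -0.81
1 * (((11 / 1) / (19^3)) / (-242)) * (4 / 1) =-2 / 75449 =-0.00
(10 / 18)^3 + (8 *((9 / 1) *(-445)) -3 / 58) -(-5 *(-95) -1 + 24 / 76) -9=-26127769729 / 803358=-32523.20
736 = 736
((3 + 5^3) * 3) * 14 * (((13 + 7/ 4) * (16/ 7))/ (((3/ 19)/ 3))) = 3443712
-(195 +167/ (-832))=-162073/ 832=-194.80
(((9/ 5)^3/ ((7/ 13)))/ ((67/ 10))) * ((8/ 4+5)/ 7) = 18954/ 11725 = 1.62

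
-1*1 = -1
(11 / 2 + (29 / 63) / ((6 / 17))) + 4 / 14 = 1340 / 189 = 7.09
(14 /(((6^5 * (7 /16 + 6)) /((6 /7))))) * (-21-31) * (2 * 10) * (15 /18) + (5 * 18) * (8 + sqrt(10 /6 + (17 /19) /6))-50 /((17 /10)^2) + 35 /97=45 * sqrt(2622) /19 + 493147660775 /701637957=824.13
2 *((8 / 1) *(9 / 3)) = 48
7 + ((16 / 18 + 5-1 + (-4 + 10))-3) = 134 / 9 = 14.89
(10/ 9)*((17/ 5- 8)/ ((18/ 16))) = -4.54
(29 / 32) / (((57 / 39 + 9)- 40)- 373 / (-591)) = -222807 / 7107040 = -0.03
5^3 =125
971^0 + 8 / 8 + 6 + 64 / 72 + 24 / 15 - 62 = -2318 / 45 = -51.51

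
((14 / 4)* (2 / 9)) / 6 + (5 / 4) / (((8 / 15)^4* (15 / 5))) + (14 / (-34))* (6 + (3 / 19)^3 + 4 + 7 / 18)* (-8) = 2038222914271 / 51581435904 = 39.51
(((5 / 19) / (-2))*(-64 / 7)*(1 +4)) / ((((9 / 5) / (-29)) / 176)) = -17055.97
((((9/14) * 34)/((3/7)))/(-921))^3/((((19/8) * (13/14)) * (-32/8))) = 137564/7146807421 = 0.00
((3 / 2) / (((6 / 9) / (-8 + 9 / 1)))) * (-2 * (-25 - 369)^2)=-698562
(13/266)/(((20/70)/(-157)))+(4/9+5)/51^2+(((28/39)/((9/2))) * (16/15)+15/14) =-25.61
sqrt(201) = 14.18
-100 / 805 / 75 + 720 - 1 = 1736381 / 2415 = 719.00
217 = 217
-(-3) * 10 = 30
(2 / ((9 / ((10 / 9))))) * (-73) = -1460 / 81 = -18.02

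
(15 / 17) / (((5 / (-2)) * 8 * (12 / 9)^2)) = -27 / 1088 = -0.02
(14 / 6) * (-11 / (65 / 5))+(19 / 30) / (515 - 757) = -186587 / 94380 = -1.98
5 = 5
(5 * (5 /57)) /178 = 25 /10146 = 0.00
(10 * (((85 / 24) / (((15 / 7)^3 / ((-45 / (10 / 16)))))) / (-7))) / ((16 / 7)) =5831 / 360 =16.20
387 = 387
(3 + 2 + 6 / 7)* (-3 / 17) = -123 / 119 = -1.03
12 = 12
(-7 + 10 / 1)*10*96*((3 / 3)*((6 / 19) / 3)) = 5760 / 19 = 303.16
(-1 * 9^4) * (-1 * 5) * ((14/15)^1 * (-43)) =-1316574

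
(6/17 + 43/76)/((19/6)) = 3561/12274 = 0.29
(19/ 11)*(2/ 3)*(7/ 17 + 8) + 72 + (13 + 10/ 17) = 4859/ 51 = 95.27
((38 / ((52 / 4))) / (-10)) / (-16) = 19 / 1040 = 0.02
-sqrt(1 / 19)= -sqrt(19) / 19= -0.23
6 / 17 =0.35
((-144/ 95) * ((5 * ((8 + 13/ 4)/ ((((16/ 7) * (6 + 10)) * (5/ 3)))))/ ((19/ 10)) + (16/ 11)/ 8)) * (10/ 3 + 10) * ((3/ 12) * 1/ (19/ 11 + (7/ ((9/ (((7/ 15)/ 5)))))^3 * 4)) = -65905142484375/ 33781324037456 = -1.95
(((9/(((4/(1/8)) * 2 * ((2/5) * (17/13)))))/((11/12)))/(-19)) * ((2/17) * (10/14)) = -8775/6764912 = -0.00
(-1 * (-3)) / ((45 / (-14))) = -14 / 15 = -0.93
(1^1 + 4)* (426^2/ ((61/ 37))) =33573060/ 61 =550378.03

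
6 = 6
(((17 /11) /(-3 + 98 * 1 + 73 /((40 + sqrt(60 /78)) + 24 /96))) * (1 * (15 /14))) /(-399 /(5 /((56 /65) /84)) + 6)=4033250 * sqrt(130) /34113115758183 + 900806801375 /272904926065464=0.00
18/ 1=18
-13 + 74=61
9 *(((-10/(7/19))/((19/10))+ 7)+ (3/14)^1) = -891/14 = -63.64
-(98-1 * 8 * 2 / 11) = -1062 / 11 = -96.55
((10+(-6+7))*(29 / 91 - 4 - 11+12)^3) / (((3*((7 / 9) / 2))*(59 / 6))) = -18.48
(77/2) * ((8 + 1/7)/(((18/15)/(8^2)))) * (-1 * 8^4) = -68485120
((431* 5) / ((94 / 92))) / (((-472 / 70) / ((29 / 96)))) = -50308475 / 532416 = -94.49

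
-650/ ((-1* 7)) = 650/ 7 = 92.86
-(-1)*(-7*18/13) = -126/13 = -9.69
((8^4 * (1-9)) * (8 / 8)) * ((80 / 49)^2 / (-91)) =209715200 / 218491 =959.83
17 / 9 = 1.89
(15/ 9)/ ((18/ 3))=0.28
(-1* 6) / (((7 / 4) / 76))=-1824 / 7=-260.57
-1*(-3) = 3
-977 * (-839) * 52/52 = 819703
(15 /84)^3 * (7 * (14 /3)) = 125 /672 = 0.19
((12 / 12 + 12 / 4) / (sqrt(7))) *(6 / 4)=6 *sqrt(7) / 7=2.27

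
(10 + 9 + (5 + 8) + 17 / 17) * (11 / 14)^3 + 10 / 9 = 422747 / 24696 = 17.12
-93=-93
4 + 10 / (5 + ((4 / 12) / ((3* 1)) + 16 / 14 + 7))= 4.75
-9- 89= -98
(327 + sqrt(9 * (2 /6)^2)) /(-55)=-328 /55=-5.96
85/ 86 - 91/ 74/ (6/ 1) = 14957/ 19092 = 0.78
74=74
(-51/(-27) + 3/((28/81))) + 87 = 24587/252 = 97.57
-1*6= -6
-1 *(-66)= 66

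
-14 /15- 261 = -3929 /15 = -261.93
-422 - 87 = -509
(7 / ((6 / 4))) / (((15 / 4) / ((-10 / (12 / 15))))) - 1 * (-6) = -86 / 9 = -9.56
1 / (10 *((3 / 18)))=3 / 5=0.60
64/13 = 4.92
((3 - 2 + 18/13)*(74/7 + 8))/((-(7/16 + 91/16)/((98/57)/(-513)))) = 4960/204687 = 0.02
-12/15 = -4/5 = -0.80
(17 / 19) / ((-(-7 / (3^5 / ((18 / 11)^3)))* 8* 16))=22627 / 408576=0.06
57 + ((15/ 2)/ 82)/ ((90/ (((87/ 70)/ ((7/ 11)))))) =9161359/ 160720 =57.00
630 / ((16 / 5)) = 1575 / 8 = 196.88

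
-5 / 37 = -0.14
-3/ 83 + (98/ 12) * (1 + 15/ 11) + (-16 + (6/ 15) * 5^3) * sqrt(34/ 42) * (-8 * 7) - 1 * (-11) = 82901/ 2739 - 272 * sqrt(357)/ 3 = -1682.83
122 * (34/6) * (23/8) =23851/12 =1987.58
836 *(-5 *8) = -33440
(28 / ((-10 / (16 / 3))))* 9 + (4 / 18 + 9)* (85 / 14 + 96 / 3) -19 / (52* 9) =3548933 / 16380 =216.66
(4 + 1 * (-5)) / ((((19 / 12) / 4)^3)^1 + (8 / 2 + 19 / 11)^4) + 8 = 13936395906776 / 1742251885531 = 8.00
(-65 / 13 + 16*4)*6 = 354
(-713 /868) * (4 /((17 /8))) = -184 /119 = -1.55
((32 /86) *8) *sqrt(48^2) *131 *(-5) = -4024320 /43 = -93588.84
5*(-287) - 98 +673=-860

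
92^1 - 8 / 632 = 7267 / 79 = 91.99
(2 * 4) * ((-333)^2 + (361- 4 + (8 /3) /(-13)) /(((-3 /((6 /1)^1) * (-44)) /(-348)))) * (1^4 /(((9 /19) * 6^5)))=25995553 /113724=228.58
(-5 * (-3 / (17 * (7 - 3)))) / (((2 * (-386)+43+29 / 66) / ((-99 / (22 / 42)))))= 0.06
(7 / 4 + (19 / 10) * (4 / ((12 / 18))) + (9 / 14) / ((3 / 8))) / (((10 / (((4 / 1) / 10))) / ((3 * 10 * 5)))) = 6243 / 70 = 89.19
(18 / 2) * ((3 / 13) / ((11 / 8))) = 216 / 143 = 1.51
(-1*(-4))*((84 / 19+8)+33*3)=8468 / 19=445.68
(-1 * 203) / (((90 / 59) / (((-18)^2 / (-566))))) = 107793 / 1415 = 76.18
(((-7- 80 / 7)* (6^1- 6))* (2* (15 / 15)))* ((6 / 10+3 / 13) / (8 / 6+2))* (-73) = 0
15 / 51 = 5 / 17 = 0.29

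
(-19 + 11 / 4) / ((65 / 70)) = -35 / 2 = -17.50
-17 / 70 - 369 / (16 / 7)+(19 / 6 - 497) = -1101263 / 1680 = -655.51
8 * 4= 32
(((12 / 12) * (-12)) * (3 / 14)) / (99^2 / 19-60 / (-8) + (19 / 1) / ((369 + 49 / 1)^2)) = -165528 / 33688585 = -0.00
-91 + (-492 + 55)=-528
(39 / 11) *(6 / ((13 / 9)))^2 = 8748 / 143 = 61.17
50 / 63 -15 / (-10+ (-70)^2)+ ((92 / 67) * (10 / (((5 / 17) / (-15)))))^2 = 45214200571093 / 92195082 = 490418.79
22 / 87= 0.25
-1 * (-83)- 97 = -14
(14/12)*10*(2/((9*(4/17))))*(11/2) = 6545/108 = 60.60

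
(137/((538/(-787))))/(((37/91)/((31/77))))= -43451057/218966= -198.44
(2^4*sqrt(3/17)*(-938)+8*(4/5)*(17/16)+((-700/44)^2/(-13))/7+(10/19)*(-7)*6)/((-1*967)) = 2702767/144503645+15008*sqrt(51)/16439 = 6.54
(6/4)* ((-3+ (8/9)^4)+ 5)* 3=8609/729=11.81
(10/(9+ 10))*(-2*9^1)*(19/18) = -10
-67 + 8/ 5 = -327/ 5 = -65.40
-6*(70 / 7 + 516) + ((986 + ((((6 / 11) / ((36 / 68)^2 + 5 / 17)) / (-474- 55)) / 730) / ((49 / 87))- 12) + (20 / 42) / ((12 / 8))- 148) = -362230190900761 / 155484785610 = -2329.68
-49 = -49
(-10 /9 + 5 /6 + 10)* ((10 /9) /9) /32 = 875 /23328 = 0.04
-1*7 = -7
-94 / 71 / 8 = -47 / 284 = -0.17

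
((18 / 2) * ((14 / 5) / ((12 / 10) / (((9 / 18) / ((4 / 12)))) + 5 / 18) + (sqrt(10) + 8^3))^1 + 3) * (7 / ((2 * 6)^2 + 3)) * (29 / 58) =3 * sqrt(10) / 14 + 149845 / 1358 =111.02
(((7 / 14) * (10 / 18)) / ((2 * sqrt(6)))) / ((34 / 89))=445 * sqrt(6) / 7344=0.15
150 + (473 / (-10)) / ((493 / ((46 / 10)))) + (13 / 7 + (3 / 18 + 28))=46480433 / 258825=179.58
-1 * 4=-4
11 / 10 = 1.10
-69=-69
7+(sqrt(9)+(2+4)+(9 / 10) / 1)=169 / 10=16.90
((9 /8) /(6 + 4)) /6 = 3 /160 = 0.02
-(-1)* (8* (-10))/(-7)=80/7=11.43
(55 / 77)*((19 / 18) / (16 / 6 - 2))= 95 / 84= 1.13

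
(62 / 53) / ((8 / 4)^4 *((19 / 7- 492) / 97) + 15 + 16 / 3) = -126294 / 6517993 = -0.02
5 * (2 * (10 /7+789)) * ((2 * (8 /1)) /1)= 885280 /7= 126468.57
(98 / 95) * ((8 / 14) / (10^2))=14 / 2375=0.01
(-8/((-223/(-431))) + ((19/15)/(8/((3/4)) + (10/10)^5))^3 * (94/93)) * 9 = -5155244539926/37049359375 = -139.15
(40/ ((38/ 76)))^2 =6400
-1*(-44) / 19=44 / 19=2.32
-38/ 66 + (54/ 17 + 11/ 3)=1172/ 187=6.27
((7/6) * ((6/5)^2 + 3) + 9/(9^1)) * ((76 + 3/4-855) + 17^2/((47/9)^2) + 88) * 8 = -1855672617/55225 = -33602.04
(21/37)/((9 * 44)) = 7/4884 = 0.00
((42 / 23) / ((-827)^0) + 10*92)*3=63606 / 23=2765.48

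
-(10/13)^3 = -1000/2197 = -0.46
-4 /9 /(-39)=4 /351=0.01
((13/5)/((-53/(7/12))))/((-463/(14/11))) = 637/8097870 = 0.00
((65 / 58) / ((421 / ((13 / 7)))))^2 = 714025 / 29215697476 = 0.00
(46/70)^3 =12167/42875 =0.28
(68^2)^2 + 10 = 21381386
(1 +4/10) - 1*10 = -43/5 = -8.60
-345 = -345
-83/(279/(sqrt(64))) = -664/279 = -2.38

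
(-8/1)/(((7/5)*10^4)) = -1/1750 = -0.00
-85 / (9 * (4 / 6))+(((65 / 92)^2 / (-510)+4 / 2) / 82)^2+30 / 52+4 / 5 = -4166144904273044503 / 325756218064343040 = -12.79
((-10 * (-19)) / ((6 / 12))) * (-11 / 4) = -1045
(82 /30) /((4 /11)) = 451 /60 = 7.52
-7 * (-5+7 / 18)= 581 / 18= 32.28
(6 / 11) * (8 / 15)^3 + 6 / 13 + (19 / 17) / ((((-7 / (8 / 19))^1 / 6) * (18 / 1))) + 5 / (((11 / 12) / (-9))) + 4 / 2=-891523372 / 19144125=-46.57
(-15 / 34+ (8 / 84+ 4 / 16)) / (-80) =137 / 114240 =0.00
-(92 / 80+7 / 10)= -37 / 20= -1.85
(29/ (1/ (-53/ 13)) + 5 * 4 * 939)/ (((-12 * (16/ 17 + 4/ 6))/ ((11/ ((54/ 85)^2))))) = -26361.55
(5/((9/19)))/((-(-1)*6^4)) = 95/11664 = 0.01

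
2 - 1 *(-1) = 3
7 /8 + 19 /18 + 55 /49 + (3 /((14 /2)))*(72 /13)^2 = 9658507 /596232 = 16.20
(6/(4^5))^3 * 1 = 27/134217728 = 0.00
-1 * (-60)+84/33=688/11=62.55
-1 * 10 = -10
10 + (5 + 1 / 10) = 151 / 10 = 15.10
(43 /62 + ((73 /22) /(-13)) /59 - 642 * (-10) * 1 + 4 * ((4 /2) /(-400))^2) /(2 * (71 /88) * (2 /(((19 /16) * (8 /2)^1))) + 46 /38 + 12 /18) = 957207857188179 /381145310000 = 2511.40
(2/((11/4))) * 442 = 3536/11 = 321.45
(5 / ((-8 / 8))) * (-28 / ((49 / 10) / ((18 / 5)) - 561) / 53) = -5040 / 1067791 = -0.00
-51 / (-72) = 17 / 24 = 0.71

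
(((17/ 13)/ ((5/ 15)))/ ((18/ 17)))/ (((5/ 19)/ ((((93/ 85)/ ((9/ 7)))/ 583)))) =70091/ 3410550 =0.02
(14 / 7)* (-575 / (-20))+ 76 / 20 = 613 / 10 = 61.30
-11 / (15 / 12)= -44 / 5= -8.80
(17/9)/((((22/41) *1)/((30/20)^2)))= 697/88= 7.92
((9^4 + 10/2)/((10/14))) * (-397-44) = -20269242/5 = -4053848.40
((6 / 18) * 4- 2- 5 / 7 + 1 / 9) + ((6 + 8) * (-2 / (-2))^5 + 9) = 1369 / 63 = 21.73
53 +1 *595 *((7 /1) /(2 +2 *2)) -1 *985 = -1427 /6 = -237.83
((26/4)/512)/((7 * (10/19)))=247/71680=0.00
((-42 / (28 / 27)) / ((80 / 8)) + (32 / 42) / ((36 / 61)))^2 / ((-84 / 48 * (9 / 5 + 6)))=-108764041 / 195036660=-0.56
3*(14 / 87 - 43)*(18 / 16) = -33543 / 232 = -144.58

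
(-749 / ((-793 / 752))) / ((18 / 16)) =4505984 / 7137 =631.36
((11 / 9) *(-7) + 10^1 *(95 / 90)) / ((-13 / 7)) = -14 / 13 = -1.08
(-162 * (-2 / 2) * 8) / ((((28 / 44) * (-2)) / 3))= -21384 / 7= -3054.86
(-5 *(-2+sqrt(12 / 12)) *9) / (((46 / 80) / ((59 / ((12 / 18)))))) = 6926.09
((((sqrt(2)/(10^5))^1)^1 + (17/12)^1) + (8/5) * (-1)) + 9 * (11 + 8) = sqrt(2)/100000 + 10249/60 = 170.82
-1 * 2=-2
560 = 560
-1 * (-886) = 886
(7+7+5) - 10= 9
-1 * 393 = -393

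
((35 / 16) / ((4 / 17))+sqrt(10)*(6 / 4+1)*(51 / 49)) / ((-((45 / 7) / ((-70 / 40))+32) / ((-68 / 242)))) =4335*sqrt(10) / 167948+495635 / 5374336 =0.17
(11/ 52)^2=121/ 2704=0.04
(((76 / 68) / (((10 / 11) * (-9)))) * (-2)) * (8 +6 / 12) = 209 / 90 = 2.32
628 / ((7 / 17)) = 10676 / 7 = 1525.14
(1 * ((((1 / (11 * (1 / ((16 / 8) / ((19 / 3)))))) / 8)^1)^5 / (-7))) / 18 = -27 / 5716884562622464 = -0.00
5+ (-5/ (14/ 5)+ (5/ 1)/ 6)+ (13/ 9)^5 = 4272106/ 413343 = 10.34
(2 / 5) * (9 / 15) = 6 / 25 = 0.24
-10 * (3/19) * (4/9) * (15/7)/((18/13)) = -1300/1197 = -1.09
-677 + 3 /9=-2030 /3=-676.67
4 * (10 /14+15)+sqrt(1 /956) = sqrt(239) /478+440 /7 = 62.89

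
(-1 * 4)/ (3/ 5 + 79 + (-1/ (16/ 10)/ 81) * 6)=-2160/ 42959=-0.05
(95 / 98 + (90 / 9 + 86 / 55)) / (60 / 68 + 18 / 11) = 4.98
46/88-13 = -549/44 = -12.48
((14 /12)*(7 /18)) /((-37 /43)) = -2107 /3996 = -0.53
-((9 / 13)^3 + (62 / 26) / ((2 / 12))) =-32163 / 2197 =-14.64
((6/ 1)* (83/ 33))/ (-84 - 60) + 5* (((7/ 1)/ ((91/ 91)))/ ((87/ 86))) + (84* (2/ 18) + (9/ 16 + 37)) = 3738673/ 45936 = 81.39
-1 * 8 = -8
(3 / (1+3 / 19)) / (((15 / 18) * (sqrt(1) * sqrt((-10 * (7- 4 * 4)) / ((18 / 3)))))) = 57 * sqrt(15) / 275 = 0.80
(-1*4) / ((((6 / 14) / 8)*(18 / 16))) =-1792 / 27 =-66.37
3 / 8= 0.38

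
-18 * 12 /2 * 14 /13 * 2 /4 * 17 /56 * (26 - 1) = -11475 /26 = -441.35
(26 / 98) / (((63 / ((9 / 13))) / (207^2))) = 42849 / 343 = 124.92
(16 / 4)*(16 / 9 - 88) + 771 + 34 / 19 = 73171 / 171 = 427.90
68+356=424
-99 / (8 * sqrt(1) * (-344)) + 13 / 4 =9043 / 2752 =3.29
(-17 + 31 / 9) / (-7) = 122 / 63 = 1.94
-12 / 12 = -1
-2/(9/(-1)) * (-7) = -14/9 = -1.56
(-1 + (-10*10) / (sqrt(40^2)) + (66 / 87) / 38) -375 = -378.48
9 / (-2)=-9 / 2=-4.50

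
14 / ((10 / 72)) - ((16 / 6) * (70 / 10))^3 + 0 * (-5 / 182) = -864472 / 135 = -6403.50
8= 8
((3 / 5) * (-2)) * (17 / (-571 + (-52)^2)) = -0.01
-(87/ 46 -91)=89.11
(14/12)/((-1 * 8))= -7/48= -0.15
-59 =-59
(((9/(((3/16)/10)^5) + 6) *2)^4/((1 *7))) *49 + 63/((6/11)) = 27079938526716556137930432721502243596271010935/1062882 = 25477840933157731655941520000000000000000.00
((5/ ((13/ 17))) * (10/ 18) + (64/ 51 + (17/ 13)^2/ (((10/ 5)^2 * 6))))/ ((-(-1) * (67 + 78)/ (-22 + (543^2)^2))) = 89172185777874217/ 29994120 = 2972988898.42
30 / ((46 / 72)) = 1080 / 23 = 46.96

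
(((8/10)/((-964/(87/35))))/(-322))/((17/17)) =87/13580350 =0.00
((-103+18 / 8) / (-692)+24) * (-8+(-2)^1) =-334175 / 1384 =-241.46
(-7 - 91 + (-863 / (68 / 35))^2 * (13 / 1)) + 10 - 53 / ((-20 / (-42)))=59297623809 / 23120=2564776.12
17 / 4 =4.25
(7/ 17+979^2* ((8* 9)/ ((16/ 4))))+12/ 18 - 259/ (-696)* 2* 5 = 34020831201/ 1972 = 17251942.80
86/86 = 1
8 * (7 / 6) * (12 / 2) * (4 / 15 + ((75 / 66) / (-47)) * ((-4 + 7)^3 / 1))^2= 502153694 / 60140025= 8.35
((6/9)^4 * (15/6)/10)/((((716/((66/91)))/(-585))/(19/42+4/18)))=-4675/236817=-0.02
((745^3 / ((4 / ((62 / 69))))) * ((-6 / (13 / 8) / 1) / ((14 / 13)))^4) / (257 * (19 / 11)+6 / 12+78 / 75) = 28814172.75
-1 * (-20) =20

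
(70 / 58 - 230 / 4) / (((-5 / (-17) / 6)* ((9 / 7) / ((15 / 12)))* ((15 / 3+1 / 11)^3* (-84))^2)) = -98330493305 / 10818522137493504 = -0.00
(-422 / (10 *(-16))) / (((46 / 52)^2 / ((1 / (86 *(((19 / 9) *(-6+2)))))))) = -320931 / 69150880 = -0.00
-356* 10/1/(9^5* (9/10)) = -35600/531441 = -0.07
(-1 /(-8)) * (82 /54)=41 /216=0.19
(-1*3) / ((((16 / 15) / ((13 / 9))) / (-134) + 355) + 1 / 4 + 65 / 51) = -0.01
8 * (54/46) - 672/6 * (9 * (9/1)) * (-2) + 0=18153.39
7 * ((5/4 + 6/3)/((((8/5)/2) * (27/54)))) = 455/8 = 56.88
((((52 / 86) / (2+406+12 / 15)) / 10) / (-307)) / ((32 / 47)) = -0.00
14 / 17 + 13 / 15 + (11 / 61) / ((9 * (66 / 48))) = 79553 / 46665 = 1.70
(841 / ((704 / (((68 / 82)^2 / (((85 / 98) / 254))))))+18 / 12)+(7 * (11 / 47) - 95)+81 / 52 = 8488928819 / 56490005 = 150.27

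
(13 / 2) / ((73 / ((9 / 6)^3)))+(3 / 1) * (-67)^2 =15729807 / 1168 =13467.30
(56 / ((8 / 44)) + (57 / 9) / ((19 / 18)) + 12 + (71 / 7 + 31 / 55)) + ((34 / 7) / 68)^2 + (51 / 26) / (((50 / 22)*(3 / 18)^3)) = 366561543 / 700700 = 523.14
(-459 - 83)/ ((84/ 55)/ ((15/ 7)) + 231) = -149050/ 63721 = -2.34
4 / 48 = 1 / 12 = 0.08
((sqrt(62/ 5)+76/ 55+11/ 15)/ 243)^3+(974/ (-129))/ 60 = -0.13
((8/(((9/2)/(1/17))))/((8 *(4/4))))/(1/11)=22/153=0.14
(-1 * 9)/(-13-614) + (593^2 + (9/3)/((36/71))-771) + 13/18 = 2640056131/7524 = 350884.65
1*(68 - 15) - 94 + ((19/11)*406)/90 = -16438/495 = -33.21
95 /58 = 1.64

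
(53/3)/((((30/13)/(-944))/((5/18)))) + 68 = -157096/81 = -1939.46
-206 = -206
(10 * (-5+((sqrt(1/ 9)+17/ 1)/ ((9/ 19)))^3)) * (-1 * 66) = -32335468.46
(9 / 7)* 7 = 9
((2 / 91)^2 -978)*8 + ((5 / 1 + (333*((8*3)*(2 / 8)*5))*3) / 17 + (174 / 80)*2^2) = -8519909691 / 1407770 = -6052.06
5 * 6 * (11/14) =165/7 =23.57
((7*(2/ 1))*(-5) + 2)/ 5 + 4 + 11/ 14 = -617/ 70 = -8.81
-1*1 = -1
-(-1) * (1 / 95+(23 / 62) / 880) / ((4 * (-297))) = -1261 / 136836480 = -0.00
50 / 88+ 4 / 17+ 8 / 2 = 3593 / 748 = 4.80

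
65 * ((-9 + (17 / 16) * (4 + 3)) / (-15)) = 325 / 48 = 6.77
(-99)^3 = -970299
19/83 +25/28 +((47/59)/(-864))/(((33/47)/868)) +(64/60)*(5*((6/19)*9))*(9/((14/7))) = 316581785539/4642473528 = 68.19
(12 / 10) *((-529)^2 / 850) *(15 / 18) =279841 / 850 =329.22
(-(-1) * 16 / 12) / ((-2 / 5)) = -10 / 3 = -3.33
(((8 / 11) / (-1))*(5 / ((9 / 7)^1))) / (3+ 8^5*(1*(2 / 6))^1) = -280 / 1081641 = -0.00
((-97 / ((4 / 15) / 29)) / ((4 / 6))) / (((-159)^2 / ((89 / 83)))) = -1251785 / 1865176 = -0.67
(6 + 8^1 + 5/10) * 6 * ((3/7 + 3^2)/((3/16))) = 30624/7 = 4374.86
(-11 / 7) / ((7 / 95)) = -21.33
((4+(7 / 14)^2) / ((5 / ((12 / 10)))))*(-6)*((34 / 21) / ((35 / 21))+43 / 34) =-13.69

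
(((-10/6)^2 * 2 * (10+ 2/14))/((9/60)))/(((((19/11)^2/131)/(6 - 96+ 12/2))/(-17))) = 76528628000/3249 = 23554517.70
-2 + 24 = 22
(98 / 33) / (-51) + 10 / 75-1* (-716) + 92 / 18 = 6068782 / 8415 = 721.19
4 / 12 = 1 / 3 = 0.33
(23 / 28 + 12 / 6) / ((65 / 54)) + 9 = 11.34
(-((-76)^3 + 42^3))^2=133143252544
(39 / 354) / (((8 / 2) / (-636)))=-2067 / 118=-17.52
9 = 9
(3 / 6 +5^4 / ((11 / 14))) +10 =17731 / 22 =805.95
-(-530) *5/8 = 1325/4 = 331.25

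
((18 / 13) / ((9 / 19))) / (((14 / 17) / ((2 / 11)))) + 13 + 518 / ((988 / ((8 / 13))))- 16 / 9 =27125953 / 2225223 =12.19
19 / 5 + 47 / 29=786 / 145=5.42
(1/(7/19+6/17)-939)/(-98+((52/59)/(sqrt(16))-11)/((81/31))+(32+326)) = -43501644/11871583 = -3.66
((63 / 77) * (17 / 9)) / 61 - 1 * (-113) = 75840 / 671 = 113.03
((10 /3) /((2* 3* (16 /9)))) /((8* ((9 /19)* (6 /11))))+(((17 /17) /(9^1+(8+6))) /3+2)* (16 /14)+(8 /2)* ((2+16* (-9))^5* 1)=-256998932110169803 /1112832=-230941356925.55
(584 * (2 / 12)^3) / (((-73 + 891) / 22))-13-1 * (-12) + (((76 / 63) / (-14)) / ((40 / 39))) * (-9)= -1852337 / 10822140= -0.17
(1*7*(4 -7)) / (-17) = 21 / 17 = 1.24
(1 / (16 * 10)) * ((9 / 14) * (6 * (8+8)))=27 / 70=0.39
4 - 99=-95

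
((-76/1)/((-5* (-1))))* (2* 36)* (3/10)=-8208/25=-328.32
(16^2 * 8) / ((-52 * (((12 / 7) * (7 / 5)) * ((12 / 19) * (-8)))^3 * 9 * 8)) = 857375 / 2794881024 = 0.00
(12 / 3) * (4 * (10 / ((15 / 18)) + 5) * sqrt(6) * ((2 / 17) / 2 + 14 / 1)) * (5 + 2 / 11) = 217968 * sqrt(6) / 11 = 48537.31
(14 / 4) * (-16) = -56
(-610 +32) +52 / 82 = -577.37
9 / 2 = 4.50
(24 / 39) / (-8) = -1 / 13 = -0.08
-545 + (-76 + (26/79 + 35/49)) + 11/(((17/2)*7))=-5826474/9401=-619.77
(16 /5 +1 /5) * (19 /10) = 6.46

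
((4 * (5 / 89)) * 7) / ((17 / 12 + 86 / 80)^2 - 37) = -2016000 / 39462511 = -0.05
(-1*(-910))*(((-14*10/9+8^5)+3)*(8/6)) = 1073068360/27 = 39743272.59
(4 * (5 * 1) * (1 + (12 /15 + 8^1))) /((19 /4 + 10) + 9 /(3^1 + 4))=5488 /449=12.22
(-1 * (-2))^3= 8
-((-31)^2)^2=-923521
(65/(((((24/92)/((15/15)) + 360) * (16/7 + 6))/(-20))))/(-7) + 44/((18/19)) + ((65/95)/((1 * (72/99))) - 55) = -413781833/54787032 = -7.55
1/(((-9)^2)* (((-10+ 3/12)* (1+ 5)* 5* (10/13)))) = -1/18225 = -0.00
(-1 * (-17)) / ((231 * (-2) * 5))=-17 / 2310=-0.01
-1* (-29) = 29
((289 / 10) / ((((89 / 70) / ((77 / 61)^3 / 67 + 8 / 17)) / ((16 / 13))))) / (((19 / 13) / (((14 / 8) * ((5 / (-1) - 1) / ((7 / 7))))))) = -2587422156984 / 25716266357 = -100.61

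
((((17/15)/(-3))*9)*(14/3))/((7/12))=-136/5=-27.20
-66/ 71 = -0.93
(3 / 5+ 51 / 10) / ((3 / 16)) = 30.40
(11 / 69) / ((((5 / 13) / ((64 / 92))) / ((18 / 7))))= 13728 / 18515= 0.74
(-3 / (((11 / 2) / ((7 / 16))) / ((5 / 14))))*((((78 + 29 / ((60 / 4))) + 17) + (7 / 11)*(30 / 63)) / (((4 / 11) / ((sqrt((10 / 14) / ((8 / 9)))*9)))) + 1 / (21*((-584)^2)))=-15471*sqrt(70) / 704 - 5 / 420180992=-183.86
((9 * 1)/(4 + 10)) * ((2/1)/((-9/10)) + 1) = -11/14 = -0.79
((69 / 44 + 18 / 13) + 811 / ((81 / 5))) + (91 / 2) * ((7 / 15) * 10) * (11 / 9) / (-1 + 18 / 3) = 24305357 / 231660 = 104.92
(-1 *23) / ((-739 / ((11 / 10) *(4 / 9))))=506 / 33255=0.02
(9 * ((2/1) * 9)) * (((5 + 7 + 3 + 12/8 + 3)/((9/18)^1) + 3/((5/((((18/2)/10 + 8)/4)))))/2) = 653427/200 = 3267.14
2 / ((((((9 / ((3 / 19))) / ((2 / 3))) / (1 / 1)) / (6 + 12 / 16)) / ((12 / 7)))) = 36 / 133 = 0.27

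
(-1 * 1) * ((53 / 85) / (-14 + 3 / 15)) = 53 / 1173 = 0.05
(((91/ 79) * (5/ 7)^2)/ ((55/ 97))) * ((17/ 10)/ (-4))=-21437/ 48664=-0.44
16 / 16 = 1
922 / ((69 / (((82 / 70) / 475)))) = 37802 / 1147125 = 0.03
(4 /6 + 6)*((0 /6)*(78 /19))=0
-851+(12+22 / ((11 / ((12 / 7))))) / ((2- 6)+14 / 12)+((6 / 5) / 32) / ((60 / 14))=-81532767 / 95200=-856.44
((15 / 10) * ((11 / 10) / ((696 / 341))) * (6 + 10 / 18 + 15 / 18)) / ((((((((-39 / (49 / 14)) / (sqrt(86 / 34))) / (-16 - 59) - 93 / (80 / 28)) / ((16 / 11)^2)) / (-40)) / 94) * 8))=112858054400 * sqrt(731) / 5826442322583 + 354401420156000 / 1942147440861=183.00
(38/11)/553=38/6083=0.01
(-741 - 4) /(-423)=745 /423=1.76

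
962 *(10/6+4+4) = 27898/3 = 9299.33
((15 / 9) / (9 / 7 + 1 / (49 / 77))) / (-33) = -7 / 396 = -0.02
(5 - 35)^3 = -27000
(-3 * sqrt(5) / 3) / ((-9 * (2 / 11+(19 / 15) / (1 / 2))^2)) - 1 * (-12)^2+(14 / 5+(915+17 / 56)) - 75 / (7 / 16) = 3025 * sqrt(5) / 200704+24107 / 40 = 602.71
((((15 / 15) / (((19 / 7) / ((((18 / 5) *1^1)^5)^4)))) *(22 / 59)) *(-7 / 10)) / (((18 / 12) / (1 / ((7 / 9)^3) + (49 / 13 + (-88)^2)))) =-646122391666446443960689905106944 / 9728527069091796875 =-66415232961546.87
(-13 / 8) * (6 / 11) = -39 / 44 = -0.89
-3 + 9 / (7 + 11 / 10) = -17 / 9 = -1.89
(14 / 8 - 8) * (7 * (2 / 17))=-175 / 34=-5.15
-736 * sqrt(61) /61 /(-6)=368 * sqrt(61) /183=15.71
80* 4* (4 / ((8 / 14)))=2240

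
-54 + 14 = -40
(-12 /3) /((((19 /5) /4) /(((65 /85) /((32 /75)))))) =-4875 /646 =-7.55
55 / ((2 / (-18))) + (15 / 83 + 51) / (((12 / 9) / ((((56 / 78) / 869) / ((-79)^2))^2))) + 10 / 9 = -1833937286263585622791 / 3713258847327849963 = -493.89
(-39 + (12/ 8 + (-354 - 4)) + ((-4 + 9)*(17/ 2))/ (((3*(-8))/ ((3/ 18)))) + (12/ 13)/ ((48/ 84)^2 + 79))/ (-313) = 5759808815/ 4555066464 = 1.26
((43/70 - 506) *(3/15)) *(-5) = 35377/70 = 505.39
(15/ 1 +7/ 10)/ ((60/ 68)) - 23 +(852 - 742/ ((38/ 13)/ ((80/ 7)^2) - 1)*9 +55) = 47171974961/ 6100350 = 7732.67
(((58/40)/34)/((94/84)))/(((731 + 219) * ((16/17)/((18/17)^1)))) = 5481/121448000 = 0.00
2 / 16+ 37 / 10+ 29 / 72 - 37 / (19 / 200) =-1317541 / 3420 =-385.25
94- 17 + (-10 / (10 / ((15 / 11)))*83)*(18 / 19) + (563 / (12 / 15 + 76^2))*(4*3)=-14616684 / 503063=-29.06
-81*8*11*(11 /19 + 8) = -1161864 /19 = -61150.74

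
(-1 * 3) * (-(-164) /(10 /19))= -4674 /5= -934.80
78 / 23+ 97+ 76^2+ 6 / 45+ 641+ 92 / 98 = 110194624 / 16905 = 6518.46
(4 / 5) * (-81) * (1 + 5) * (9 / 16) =-2187 / 10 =-218.70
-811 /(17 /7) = -5677 /17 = -333.94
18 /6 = 3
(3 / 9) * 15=5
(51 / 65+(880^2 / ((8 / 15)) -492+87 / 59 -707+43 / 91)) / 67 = 2995909706 / 138355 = 21653.79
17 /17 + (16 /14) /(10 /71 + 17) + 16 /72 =98821 /76671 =1.29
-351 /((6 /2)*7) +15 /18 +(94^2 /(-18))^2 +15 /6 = 136623481 /567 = 240958.52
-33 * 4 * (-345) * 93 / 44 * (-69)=-6641595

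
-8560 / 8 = -1070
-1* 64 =-64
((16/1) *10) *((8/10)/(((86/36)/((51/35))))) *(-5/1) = -390.38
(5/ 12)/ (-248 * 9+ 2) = -0.00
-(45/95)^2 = -81/361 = -0.22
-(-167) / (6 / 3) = 167 / 2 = 83.50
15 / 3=5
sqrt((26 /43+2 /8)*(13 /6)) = 7*sqrt(1118) /172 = 1.36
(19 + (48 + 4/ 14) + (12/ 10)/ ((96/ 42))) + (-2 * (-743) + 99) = 462787/ 280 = 1652.81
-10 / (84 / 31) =-155 / 42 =-3.69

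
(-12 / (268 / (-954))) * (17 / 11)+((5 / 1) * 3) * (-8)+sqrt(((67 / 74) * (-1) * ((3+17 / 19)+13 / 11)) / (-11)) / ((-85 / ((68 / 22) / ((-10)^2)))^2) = -53.98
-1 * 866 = -866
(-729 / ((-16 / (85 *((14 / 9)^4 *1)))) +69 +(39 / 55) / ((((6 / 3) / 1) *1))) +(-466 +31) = 22087361 / 990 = 22310.47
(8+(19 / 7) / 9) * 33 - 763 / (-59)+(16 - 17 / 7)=372265 / 1239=300.46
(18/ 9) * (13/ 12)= 13/ 6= 2.17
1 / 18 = 0.06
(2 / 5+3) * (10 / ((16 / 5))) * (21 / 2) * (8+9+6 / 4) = 66045 / 32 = 2063.91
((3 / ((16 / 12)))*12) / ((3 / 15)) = 135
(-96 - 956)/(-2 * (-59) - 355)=1052/237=4.44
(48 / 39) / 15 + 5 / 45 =113 / 585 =0.19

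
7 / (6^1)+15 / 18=2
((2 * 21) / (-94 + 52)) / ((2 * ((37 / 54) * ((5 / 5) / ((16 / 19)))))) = -432 / 703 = -0.61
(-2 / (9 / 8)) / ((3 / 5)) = -80 / 27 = -2.96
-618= -618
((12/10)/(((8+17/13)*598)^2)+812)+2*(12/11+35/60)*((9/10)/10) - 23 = 1222641861897/1549017800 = 789.30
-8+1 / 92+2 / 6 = -7.66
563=563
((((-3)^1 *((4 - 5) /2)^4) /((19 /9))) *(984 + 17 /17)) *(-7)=186165 /304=612.38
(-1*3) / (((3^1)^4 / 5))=-5 / 27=-0.19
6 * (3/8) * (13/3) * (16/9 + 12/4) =559/12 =46.58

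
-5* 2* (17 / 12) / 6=-85 / 36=-2.36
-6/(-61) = 6/61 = 0.10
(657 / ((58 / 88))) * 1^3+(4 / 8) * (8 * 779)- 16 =118808 / 29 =4096.83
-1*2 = -2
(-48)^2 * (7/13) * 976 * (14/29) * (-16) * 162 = -571206795264/377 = -1515137387.97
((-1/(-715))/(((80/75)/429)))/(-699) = -3/3728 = -0.00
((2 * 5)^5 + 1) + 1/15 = 1500016/15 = 100001.07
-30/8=-15/4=-3.75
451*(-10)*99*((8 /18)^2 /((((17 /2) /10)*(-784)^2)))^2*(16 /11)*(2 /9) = -225500 /10930806355329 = -0.00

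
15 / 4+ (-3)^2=51 / 4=12.75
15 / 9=5 / 3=1.67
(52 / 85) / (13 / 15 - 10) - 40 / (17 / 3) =-16596 / 2329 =-7.13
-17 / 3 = -5.67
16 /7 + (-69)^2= 33343 /7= 4763.29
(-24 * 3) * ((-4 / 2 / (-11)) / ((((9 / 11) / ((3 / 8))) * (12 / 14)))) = -7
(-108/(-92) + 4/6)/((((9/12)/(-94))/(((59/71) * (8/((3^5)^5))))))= -22538944/12452600692983771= -0.00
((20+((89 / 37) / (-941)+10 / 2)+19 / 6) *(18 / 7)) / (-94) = -17650617 / 22909586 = -0.77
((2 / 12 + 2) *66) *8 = 1144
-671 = -671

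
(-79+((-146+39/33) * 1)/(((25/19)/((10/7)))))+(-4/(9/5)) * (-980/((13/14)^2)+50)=425205857/195195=2178.36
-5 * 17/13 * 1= -85/13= -6.54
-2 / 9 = -0.22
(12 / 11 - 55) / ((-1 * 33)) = 593 / 363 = 1.63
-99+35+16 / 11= -688 / 11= -62.55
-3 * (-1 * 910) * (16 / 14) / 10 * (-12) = -3744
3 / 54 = 1 / 18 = 0.06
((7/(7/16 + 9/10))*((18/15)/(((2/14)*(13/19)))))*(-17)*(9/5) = -1966.14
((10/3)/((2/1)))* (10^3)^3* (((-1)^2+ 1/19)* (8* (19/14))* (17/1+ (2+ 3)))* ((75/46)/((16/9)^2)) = 216178183229.81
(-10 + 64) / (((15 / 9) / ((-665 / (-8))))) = 10773 / 4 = 2693.25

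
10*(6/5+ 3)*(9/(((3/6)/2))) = 1512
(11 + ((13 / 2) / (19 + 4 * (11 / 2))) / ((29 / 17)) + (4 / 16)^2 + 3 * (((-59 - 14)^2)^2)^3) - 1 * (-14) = 1307065686109292045184405069 / 19024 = 68706144139470776134588.16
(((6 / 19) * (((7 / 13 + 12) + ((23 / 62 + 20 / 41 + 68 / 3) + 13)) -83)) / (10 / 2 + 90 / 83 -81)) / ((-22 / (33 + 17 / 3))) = -8098007299 / 32208994389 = -0.25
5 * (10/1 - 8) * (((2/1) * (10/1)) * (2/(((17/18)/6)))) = 2541.18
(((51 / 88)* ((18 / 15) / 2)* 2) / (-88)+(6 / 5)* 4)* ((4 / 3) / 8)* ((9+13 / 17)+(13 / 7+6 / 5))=9437073 / 921536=10.24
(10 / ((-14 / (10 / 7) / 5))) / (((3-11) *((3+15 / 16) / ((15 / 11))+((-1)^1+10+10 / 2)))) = 2500 / 66199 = 0.04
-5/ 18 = -0.28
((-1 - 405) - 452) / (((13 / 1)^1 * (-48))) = 11 / 8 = 1.38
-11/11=-1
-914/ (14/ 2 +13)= -457/ 10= -45.70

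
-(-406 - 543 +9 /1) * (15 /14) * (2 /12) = 1175 /7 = 167.86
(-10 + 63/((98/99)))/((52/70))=72.21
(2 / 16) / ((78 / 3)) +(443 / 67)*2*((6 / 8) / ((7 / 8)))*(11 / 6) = 2027637 / 97552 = 20.79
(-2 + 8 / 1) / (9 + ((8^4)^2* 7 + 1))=3 / 58720261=0.00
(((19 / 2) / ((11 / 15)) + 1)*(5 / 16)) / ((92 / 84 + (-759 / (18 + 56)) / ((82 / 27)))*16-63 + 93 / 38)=-185821881 / 4136101552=-0.04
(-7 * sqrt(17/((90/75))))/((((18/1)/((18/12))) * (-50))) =7 * sqrt(510)/3600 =0.04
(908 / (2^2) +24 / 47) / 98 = 10693 / 4606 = 2.32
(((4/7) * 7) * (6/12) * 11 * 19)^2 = 174724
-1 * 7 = -7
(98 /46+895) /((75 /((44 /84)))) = 75658 /12075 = 6.27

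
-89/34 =-2.62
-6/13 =-0.46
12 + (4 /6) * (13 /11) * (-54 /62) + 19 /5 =25769 /1705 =15.11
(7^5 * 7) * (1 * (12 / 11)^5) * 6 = 175649015808 / 161051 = 1090642.19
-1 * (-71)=71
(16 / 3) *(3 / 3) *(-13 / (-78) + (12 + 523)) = 25688 / 9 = 2854.22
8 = 8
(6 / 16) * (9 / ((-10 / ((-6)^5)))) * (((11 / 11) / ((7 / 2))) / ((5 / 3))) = 78732 / 175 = 449.90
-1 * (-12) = 12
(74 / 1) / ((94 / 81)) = 2997 / 47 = 63.77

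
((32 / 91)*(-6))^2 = 36864 / 8281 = 4.45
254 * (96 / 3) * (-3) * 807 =-19677888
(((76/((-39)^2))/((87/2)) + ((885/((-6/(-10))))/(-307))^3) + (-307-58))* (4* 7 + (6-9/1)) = -45553852049426350/3828808038861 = -11897.66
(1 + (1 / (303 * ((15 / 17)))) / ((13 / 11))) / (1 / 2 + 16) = 118544 / 1949805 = 0.06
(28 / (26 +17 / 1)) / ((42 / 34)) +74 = 9614 / 129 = 74.53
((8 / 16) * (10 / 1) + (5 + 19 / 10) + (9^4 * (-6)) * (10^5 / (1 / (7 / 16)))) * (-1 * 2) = 17222624881 / 5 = 3444524976.20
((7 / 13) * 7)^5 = 282475249 / 371293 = 760.79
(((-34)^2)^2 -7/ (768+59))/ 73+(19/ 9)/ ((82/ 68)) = 407839299851/ 22276899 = 18307.72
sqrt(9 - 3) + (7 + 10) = sqrt(6) + 17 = 19.45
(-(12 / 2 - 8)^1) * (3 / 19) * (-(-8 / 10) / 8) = 3 / 95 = 0.03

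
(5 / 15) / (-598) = -1 / 1794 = -0.00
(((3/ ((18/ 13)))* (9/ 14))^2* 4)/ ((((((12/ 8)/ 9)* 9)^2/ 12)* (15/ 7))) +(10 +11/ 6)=6541/ 210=31.15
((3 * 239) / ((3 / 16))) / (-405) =-9.44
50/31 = 1.61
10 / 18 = 5 / 9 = 0.56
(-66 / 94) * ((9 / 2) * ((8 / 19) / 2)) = -594 / 893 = -0.67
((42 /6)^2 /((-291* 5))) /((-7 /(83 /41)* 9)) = 581 /536895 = 0.00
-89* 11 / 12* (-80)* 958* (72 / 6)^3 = 10804400640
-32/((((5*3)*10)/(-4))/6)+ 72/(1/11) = 19928/25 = 797.12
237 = 237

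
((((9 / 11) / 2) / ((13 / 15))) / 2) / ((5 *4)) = 27 / 2288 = 0.01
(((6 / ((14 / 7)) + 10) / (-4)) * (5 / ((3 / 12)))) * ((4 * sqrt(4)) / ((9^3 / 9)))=-520 / 81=-6.42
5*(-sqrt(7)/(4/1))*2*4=-10*sqrt(7)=-26.46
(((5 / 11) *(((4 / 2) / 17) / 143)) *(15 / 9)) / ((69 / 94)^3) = 41529200 / 26353977507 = 0.00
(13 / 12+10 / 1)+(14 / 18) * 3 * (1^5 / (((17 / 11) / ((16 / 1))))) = 7189 / 204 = 35.24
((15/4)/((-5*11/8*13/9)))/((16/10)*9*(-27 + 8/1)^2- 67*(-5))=-270/3956381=-0.00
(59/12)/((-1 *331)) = -59/3972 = -0.01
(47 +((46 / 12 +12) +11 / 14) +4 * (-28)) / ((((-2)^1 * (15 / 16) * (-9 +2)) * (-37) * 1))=8128 / 81585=0.10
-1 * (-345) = 345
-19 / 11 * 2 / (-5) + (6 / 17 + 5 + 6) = 11261 / 935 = 12.04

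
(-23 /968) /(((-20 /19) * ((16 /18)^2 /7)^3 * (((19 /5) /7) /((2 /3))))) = 9782588781 /507510784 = 19.28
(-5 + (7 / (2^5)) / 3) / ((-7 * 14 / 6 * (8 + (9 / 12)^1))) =473 / 13720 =0.03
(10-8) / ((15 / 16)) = 32 / 15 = 2.13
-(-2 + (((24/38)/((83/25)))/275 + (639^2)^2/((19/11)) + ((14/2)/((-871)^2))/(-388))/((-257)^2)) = -492872215574605482583023/337255204779474124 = -1461422.12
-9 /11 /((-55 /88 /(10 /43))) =144 /473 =0.30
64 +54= 118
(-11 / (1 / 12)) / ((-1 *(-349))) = -132 / 349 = -0.38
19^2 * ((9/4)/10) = 81.22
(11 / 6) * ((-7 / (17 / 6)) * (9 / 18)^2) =-77 / 68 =-1.13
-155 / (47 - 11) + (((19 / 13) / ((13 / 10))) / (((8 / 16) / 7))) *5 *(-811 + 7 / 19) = -388156595 / 6084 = -63799.57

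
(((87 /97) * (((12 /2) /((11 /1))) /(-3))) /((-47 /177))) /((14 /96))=1478304 /351043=4.21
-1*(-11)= 11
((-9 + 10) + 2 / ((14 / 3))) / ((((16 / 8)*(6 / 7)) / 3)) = 5 / 2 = 2.50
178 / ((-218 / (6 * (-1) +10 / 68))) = 17711 / 3706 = 4.78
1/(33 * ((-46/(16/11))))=-8/8349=-0.00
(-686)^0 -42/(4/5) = -103/2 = -51.50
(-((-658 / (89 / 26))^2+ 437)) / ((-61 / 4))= 1184580564 / 483181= 2451.63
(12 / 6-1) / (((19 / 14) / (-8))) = -112 / 19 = -5.89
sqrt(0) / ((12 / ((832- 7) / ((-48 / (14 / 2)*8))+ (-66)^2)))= 0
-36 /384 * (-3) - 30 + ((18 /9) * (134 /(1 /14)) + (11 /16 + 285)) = 128255 /32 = 4007.97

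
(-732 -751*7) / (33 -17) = -5989 / 16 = -374.31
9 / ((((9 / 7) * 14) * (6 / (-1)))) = -1 / 12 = -0.08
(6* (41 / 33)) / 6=41 / 33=1.24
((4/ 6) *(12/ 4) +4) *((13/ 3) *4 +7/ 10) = 541/ 5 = 108.20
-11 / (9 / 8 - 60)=88 / 471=0.19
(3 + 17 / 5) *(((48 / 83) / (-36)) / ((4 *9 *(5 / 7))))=-224 / 56025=-0.00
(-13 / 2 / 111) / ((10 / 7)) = -91 / 2220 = -0.04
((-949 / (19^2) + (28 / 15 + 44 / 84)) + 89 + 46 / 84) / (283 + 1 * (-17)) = 6770537 / 20165460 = 0.34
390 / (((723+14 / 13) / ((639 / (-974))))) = -1619865 / 4584131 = -0.35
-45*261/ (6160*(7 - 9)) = 2349/ 2464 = 0.95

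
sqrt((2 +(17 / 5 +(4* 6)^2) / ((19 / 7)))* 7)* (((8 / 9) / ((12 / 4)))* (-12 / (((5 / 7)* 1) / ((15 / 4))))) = -56* sqrt(13611885) / 285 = -724.94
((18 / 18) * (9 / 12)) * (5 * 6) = 45 / 2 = 22.50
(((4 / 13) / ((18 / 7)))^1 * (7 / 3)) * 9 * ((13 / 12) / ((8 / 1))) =49 / 144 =0.34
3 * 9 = 27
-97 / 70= -1.39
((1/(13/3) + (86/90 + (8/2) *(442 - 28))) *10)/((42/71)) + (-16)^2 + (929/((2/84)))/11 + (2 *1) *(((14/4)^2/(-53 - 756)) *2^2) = 31817.31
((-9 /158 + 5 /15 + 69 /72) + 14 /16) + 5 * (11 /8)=17035 /1896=8.98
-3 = -3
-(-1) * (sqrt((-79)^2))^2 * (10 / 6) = 10401.67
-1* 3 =-3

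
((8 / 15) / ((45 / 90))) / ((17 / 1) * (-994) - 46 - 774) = -8 / 132885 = -0.00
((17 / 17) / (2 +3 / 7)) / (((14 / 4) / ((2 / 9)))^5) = 1024 / 2410203033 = 0.00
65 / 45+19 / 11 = 3.17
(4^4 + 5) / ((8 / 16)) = 522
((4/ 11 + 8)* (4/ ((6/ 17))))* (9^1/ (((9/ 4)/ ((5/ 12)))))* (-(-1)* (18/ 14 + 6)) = 265880/ 231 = 1151.00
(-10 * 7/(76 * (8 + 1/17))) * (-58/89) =17255/231667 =0.07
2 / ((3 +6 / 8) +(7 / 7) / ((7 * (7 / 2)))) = 392 / 743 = 0.53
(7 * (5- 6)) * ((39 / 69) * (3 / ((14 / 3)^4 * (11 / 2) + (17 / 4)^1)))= -88452 / 19470167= -0.00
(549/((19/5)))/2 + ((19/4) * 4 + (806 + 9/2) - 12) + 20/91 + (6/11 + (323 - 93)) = 21310829/19019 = 1120.50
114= 114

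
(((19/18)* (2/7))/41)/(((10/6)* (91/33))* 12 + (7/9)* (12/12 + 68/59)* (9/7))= 12331/96062631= 0.00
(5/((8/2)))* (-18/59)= -45/118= -0.38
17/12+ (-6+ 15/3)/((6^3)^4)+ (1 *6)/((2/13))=87978286079/2176782336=40.42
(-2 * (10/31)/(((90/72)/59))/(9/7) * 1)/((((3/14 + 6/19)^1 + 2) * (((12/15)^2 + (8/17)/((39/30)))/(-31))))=303482725/1047861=289.62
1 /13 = 0.08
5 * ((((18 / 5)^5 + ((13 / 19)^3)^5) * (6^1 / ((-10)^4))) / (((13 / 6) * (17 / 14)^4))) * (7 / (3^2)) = 1928497822748017323767186803196 / 6438772593206347411523487109375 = 0.30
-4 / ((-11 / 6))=24 / 11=2.18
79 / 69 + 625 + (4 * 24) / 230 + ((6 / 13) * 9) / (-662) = 930144377 / 1484535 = 626.56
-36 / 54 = -2 / 3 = -0.67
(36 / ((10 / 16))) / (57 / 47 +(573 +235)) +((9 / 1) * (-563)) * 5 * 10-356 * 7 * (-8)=-44387159774 / 190165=-233413.93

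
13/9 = 1.44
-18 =-18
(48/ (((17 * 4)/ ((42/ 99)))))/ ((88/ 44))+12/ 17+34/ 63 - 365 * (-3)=12916633/ 11781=1096.40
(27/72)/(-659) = -3/5272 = -0.00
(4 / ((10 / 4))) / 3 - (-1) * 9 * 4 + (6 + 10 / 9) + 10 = 2414 / 45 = 53.64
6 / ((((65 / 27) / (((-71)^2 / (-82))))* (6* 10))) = -136107 / 53300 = -2.55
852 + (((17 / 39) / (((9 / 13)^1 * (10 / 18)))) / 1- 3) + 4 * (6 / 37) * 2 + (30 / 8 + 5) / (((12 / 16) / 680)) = 4875544 / 555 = 8784.76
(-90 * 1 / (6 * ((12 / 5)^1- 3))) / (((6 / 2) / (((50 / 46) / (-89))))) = -625 / 6141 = -0.10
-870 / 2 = -435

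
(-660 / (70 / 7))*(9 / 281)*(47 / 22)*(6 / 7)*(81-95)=15228 / 281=54.19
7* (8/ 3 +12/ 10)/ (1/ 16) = 6496/ 15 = 433.07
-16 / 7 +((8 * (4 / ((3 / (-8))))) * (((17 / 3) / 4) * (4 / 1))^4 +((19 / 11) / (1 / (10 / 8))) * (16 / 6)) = -1646300990 / 18711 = -87985.73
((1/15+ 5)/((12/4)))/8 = 19/90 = 0.21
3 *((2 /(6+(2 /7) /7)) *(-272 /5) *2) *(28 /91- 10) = 2518992 /2405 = 1047.40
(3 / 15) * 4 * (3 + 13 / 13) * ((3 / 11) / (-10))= -24 / 275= -0.09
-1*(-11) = 11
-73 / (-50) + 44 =2273 / 50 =45.46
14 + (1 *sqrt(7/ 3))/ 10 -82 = -68 + sqrt(21)/ 30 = -67.85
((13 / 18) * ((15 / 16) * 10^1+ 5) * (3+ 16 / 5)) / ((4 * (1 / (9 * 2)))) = 9269 / 32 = 289.66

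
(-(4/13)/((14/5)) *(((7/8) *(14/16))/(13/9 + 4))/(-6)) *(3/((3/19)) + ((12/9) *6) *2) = 75/832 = 0.09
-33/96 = -0.34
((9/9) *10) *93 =930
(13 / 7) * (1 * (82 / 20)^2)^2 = 36734893 / 70000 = 524.78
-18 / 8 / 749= -9 / 2996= -0.00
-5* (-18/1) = 90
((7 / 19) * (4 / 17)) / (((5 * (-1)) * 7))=-4 / 1615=-0.00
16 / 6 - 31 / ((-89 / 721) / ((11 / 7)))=106081 / 267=397.31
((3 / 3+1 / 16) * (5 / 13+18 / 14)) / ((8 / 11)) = 3553 / 1456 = 2.44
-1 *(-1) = 1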